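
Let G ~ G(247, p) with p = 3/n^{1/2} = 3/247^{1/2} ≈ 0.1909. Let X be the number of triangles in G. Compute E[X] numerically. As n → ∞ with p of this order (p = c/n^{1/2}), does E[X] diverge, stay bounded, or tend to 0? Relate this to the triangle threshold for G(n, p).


Number of potential triangles: C(247, 3) = 2481115.
Each occurs with probability p³ ≈ (0.1909)³ ≈ 6.955340e-03.
By linearity: E[X] = C(247, 3)·p³ ≈ 2481115 · 6.955340e-03 ≈ 17256.9972.
Since α = 1/2 < 1, p = c/n^{1/2} ≫ 1/n is above the triangle threshold p ~ 1/n. Asymptotically E[X] ~ (c³/6)·n^{3(1−α)} = (3³/6)·n^{1.5} → ∞; triangles are abundant w.h.p.

E[X] ≈ 17256.9972; in regime p = Θ(1/n^{1/2}) E[X] diverges (above the triangle threshold p ~ 1/n).


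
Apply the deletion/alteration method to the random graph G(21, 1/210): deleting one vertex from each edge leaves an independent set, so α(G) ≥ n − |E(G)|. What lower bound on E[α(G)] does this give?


E[|E(G)|] = C(21, 2)·p = 210 · (1/210) = 1.
E[α(G)] ≥ n − E[|E(G)|] = 21 − 1 = 20.
Numerically: ≈ 20.00000.
(This is only a lower bound; the true E[α(G)] may be larger.)

E[α(G)] ≥ 20 ≈ 20.00000.


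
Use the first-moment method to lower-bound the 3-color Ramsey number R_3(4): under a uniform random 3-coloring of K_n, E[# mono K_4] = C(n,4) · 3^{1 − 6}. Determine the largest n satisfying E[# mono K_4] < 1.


We need C(n, 4) · 3^{1 − 6} < 1, i.e. C(n, 4) < 3^{6 − 1} = 243.
Check values of n near the boundary:
  n = 5: C(5, 4) = 5; 5 < 243? YES
  n = 6: C(6, 4) = 15; 15 < 243? YES
  n = 7: C(7, 4) = 35; 35 < 243? YES
  n = 8: C(8, 4) = 70; 70 < 243? YES
  n = 9: C(9, 4) = 126; 126 < 243? YES
  n = 10: C(10, 4) = 210; 210 < 243? YES
  n = 11: C(11, 4) = 330; 330 < 243? NO
The largest n with C(n, 4) < 243 is n = 10 (where E[X] = 70/81 ≈ 0.864). Hence R_3(4) > 10, i.e. R_3(4) ≥ 11.

Largest n = 10; hence R_3(4) > 10.


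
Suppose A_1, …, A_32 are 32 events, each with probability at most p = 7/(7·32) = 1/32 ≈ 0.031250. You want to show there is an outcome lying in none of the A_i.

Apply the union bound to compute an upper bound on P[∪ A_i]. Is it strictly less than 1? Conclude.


Union bound: P[∪_{i=1}^{32} A_i] ≤ Σ_i P[A_i] ≤ 32·p = 32·(1/32) = 1.
Numerically: 1 ≈ 1.000000.
Is 1 < 1? NO.
Since the bound 1 is ≥ 1, the union bound is uninformative here; it does NOT by itself certify existence.

32·p = 1 ≈ 1.000000; existence NOT certified by the union bound.


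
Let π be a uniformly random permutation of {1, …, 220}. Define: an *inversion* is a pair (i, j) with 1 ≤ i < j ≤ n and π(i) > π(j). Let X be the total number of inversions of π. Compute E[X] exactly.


Write X = Σ X_I over the C(220, 2) = 24090 pairs i < j, with X_I the indicator of one inversion.
There are 24090 indicators.
For each fixed pair i < j, the values π(i) and π(j) are two distinct elements of {1, …, 220} in uniformly random order; by symmetry P[π(i) > π(j)] = 1/2.
By linearity: E[X] = 24090 · (1/2) = C(220, 2) · (1/2) = 24090/2 = 12045 ≈ 12045.000.

E[X] = 12045 = 12045.000.


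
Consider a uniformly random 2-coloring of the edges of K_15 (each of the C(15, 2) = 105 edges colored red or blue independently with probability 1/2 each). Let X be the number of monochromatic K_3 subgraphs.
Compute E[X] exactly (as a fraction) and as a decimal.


Let X = Σ_S X_S over the C(15, 3) = 455 subsets S of size 3, where X_S = 1 if the K_3 on S is monochromatic.
For a fixed S, the K_3 on S has C(3, 2) = 3 edges. P[all 3 edges red] = (1/2)^3, and likewise for blue, so P[monochromatic] = 2·(1/2)^3 = 2^{1 − 3} = 1/4.
Summing: E[X] = C(15, 3) · 2^{1 − 3} = 455 · 1/4 = 455/4.
Numerically: E[X] ≈ 113.7500.

E[X] = C(15,3)·2^(1−C(3,2)) = 455/4 ≈ 113.7500.


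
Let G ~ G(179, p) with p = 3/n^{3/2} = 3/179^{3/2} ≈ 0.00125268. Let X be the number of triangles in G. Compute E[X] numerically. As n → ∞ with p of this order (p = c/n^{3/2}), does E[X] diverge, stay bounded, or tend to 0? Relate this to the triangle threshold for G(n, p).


Number of potential triangles: C(179, 3) = 939929.
Each occurs with probability p³ ≈ (0.00125268)³ ≈ 1.96573570e-09.
By linearity: E[X] = C(179, 3)·p³ ≈ 939929 · 1.96573570e-09 ≈ 0.001848.
Since α = 3/2 > 1, p = c/n^{3/2} = o(1/n) is below the triangle threshold p ~ 1/n. Asymptotically E[X] ~ (c³/6)·n^{3(1−α)} = (3³/6)·n^{-1.5} → 0, so by Markov's inequality G has no triangles w.h.p.

E[X] ≈ 0.001848; in regime p = Θ(1/n^{3/2}) E[X] tends to 0 (below the triangle threshold p ~ 1/n).


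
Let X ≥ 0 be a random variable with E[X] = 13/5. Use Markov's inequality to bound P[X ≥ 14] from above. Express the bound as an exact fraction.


μ = E[X] = 13/5, a = 14.
Markov: P[X ≥ 14] ≤ μ/a = (13/5)/14 = 13/70.
Numerically: ≈ 0.186.
(Since a = 14 > μ = 2.600, the bound 13/70 is < 1 and informative.)

P[X ≥ 14] ≤ 13/70 ≈ 0.186.


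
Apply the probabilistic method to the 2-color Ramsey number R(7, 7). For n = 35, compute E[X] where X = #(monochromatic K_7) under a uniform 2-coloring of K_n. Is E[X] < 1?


E[X] = C(35, 7) · 2^{1 − 21} = 6724520 · 2^{−20} = 6724520/1048576.
As a reduced fraction: E[X] = 840565/131072 ≈ 6.413002.
Is E[X] < 1? NO.
Since E[X] ≥ 1, the first-moment bound is inconclusive at n = 35; it does NOT by itself certify R(7, 7) > 35.

E[X] = 840565/131072 ≈ 6.413002; E[X] ≥ 1; first-moment method inconclusive here.


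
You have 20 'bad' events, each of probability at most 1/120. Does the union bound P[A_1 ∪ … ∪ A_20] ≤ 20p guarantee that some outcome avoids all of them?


Union bound: P[∪_{i=1}^{20} A_i] ≤ Σ_i P[A_i] ≤ 20·p = 20·(1/120) = 1/6.
Numerically: 1/6 ≈ 0.16667.
Is 1/6 < 1? YES.
Since P[∪ A_i] ≤ 1/6 < 1, the complement has P[∩ A_i^c] ≥ 1 − 1/6 = 5/6 > 0, so some outcome avoids every A_i.

20·p = 1/6 ≈ 0.16667; existence CERTIFIED by the union bound.


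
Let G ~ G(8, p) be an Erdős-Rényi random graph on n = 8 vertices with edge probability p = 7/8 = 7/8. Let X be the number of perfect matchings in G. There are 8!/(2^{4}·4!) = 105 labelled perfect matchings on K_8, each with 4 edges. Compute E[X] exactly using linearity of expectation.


K_8 has 8!/(2^{4}·4!) = 105 labelled perfect matchings.
For each such perfect matching H, let X_H = 1 if all 4 edges of H are present in G. Then P[X_H = 1] = p^{4} = (7/8)^{4} = 2401/4096.
By linearity: E[X] = Σ_H E[X_H] = 105 · p^{4} = 105 · 2401/4096 = 252105/4096.
Numerically: E[X] ≈ 61.549.

E[X] = 105 · (7/8)^{4} = 252105/4096 ≈ 61.549.


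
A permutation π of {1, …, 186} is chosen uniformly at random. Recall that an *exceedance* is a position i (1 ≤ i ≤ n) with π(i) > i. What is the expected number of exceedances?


Write X = Σ_{i=1}^{186} X_i, where X_i = 1_{π(i) > i}.
For each fixed i, π(i) is uniform over {1, …, 186} (marginal of a uniform permutation), so P[π(i) > i] = (n − i)/n. Summing: Σ_{i=1}^{186} (n − i)/n = (0 + 1 + … + 185)/186 = 186(186 − 1)/(2·186) = (186 − 1)/2.
Hence E[X] = Σ_{i=1}^{186} (186 − i)/186 = 185/2 ≈ 92.5000.

E[X] = 185/2 = 92.5000.


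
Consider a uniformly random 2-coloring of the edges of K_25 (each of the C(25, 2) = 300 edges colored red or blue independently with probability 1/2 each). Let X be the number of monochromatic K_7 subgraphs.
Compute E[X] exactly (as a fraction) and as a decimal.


Let X = Σ_S X_S over the C(25, 7) = 480700 subsets S of size 7, where X_S = 1 if the K_7 on S is monochromatic.
For a fixed S, the K_7 on S has C(7, 2) = 21 edges. P[all 21 edges red] = (1/2)^21, and likewise for blue, so P[monochromatic] = 2·(1/2)^21 = 2^{1 − 21} = 1/1048576.
By linearity of expectation: E[X] = C(25, 7) · 2^{1 − 21} = 480700 · 1/1048576 = 120175/262144.
Numerically: E[X] ≈ 0.458431.

E[X] = C(25,7)·2^(1−C(7,2)) = 120175/262144 ≈ 0.458431.


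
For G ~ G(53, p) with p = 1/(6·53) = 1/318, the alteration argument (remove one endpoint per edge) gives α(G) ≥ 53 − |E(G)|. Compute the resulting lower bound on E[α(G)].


E[|E(G)|] = C(53, 2)·p = 1378 · (1/318) = 13/3.
E[α(G)] ≥ n − E[|E(G)|] = 53 − 13/3 = 146/3.
Numerically: ≈ 48.666667.
(This is only a lower bound; the true E[α(G)] may be larger.)

E[α(G)] ≥ 146/3 ≈ 48.666667.


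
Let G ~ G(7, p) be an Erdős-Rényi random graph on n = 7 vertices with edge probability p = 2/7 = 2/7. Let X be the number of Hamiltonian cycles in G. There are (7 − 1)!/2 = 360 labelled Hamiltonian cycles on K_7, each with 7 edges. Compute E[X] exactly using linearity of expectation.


K_7 has (7 − 1)!/2 = 360 labelled Hamiltonian cycles.
For each such Hamiltonian cycle H, let X_H = 1 if all 7 edges of H are present in G. Then P[X_H = 1] = p^{7} = (2/7)^{7} = 128/823543.
By linearity: E[X] = Σ_H E[X_H] = 360 · p^{7} = 360 · 128/823543 = 46080/823543.
Numerically: E[X] ≈ 0.05595.

E[X] = 360 · (2/7)^{7} = 46080/823543 ≈ 0.05595.


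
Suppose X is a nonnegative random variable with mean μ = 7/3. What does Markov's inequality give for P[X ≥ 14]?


μ = E[X] = 7/3, a = 14.
Markov: P[X ≥ 14] ≤ μ/a = (7/3)/14 = 1/6.
Numerically: ≈ 0.16667.
(Since a = 14 > μ = 2.33333, the bound 1/6 is < 1 and informative.)

P[X ≥ 14] ≤ 1/6 ≈ 0.16667.


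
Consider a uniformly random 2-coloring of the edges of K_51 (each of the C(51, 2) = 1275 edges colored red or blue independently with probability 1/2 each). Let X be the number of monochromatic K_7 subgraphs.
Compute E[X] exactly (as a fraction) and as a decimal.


Let X = Σ_S X_S over the C(51, 7) = 115775100 subsets S of size 7, where X_S = 1 if the K_7 on S is monochromatic.
For a fixed S, the K_7 on S has C(7, 2) = 21 edges. P[all 21 edges red] = (1/2)^21, and likewise for blue, so P[monochromatic] = 2·(1/2)^21 = 2^{1 − 21} = 1/1048576.
By linearity of expectation: E[X] = C(51, 7) · 2^{1 − 21} = 115775100 · 1/1048576 = 28943775/262144.
Numerically: E[X] ≈ 110.411739.

E[X] = C(51,7)·2^(1−C(7,2)) = 28943775/262144 ≈ 110.411739.


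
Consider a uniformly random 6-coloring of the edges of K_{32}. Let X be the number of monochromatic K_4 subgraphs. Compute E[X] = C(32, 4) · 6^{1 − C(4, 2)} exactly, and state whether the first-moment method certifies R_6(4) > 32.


E[X] = C(32, 4) · 6^{1 − 6} = 35960 · 6^{−5} = 35960/7776.
As a reduced fraction: E[X] = 4495/972 ≈ 4.624.
Is E[X] < 1? NO.
Since E[X] ≥ 1, the first-moment bound is inconclusive at n = 32; it does NOT by itself certify R_6(4) > 32.

E[X] = 4495/972 ≈ 4.624; E[X] ≥ 1; first-moment method inconclusive here.


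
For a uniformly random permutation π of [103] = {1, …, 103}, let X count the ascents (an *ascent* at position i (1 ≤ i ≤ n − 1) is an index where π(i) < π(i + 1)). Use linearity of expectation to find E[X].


Write X = Σ X_I over i = 1, …, 102, with X_I the indicator of one ascent.
There are 102 indicators.
For each fixed i, the pair (π(i), π(i+1)) is a uniformly random ordered pair of distinct values from {1, …, 103}; by symmetry P[π(i) < π(i+1)] = 1/2.
By linearity: E[X] = 102 · (1/2) = (103 − 1) · (1/2) = 51 ≈ 51.00000.

E[X] = 51 = 51.00000.


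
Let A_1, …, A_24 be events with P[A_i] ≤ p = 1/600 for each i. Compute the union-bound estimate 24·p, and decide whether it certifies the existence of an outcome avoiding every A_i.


Union bound: P[∪_{i=1}^{24} A_i] ≤ Σ_i P[A_i] ≤ 24·p = 24·(1/600) = 1/25.
Numerically: 1/25 ≈ 0.040000.
Is 1/25 < 1? YES.
Since P[∪ A_i] ≤ 1/25 < 1, the complement has P[∩ A_i^c] ≥ 1 − 1/25 = 24/25 > 0, so some outcome avoids every A_i.

24·p = 1/25 ≈ 0.040000; existence CERTIFIED by the union bound.


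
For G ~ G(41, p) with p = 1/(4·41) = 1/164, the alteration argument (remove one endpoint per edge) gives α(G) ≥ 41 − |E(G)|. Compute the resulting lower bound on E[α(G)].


E[|E(G)|] = C(41, 2)·p = 820 · (1/164) = 5.
E[α(G)] ≥ n − E[|E(G)|] = 41 − 5 = 36.
Numerically: ≈ 36.00000.
(This is only a lower bound; the true E[α(G)] may be larger.)

E[α(G)] ≥ 36 ≈ 36.00000.


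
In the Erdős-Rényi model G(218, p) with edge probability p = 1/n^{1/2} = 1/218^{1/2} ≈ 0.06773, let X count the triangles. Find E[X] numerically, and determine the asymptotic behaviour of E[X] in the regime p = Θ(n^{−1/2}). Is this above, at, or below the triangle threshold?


Number of potential triangles: C(218, 3) = 1703016.
Each occurs with probability p³ ≈ (0.06773)³ ≈ 3.106814e-04.
By linearity: E[X] = C(218, 3)·p³ ≈ 1703016 · 3.106814e-04 ≈ 529.0954.
Since α = 1/2 < 1, p = c/n^{1/2} ≫ 1/n is above the triangle threshold p ~ 1/n. Asymptotically E[X] ~ (c³/6)·n^{3(1−α)} = (1³/6)·n^{1.5} → ∞; triangles are abundant w.h.p.

E[X] ≈ 529.0954; in regime p = Θ(1/n^{1/2}) E[X] diverges (above the triangle threshold p ~ 1/n).


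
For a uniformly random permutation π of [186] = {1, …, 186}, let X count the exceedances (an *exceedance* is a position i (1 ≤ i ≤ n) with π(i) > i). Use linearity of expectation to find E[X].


Write X = Σ_{i=1}^{186} X_i, where X_i = 1_{π(i) > i}.
For each fixed i, π(i) is uniform over {1, …, 186} (marginal of a uniform permutation), so P[π(i) > i] = (n − i)/n. Summing: Σ_{i=1}^{186} (n − i)/n = (0 + 1 + … + 185)/186 = 186(186 − 1)/(2·186) = (186 − 1)/2.
Hence E[X] = Σ_{i=1}^{186} (186 − i)/186 = 185/2 ≈ 92.500000.

E[X] = 185/2 = 92.500000.


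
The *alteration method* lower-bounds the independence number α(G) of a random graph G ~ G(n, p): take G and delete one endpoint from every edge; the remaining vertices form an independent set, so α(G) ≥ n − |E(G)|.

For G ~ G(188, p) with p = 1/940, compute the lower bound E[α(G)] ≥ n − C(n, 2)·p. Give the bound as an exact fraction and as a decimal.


E[|E(G)|] = C(188, 2)·p = 17578 · (1/940) = 187/10.
E[α(G)] ≥ n − E[|E(G)|] = 188 − 187/10 = 1693/10.
Numerically: ≈ 169.300000.
(This is only a lower bound; the true E[α(G)] may be larger.)

E[α(G)] ≥ 1693/10 ≈ 169.300000.


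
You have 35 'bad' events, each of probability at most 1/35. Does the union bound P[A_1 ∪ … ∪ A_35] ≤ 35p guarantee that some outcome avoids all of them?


Union bound: P[∪_{i=1}^{35} A_i] ≤ Σ_i P[A_i] ≤ 35·p = 35·(1/35) = 1.
Numerically: 1 ≈ 1.0000.
Is 1 < 1? NO.
Since the bound 1 is ≥ 1, the union bound is uninformative here; it does NOT by itself certify existence.

35·p = 1 ≈ 1.0000; existence NOT certified by the union bound.


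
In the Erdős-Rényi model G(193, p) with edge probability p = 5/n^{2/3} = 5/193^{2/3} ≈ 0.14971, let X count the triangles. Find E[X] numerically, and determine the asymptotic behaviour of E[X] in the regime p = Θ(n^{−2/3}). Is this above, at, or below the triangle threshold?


Number of potential triangles: C(193, 3) = 1179616.
Each occurs with probability p³ ≈ (0.14971)³ ≈ 3.3557948e-03.
By linearity: E[X] = C(193, 3)·p³ ≈ 1179616 · 3.3557948e-03 ≈ 3958.54922.
Since α = 2/3 < 1, p = c/n^{2/3} ≫ 1/n is above the triangle threshold p ~ 1/n. Asymptotically E[X] ~ (c³/6)·n^{3(1−α)} = (5³/6)·n^{1} → ∞; triangles are abundant w.h.p.

E[X] ≈ 3958.54922; in regime p = Θ(1/n^{2/3}) E[X] diverges (above the triangle threshold p ~ 1/n).


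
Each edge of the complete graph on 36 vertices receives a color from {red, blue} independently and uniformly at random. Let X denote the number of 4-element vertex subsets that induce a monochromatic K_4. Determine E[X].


Let X = Σ_S X_S over the C(36, 4) = 58905 subsets S of size 4, where X_S = 1 if the K_4 on S is monochromatic.
For a fixed S, the K_4 on S has C(4, 2) = 6 edges. P[all 6 edges red] = (1/2)^6, and likewise for blue, so P[monochromatic] = 2·(1/2)^6 = 2^{1 − 6} = 1/32.
Summing: E[X] = C(36, 4) · 2^{1 − 6} = 58905 · 1/32 = 58905/32.
Numerically: E[X] ≈ 1840.781250.

E[X] = C(36,4)·2^(1−C(4,2)) = 58905/32 ≈ 1840.781250.


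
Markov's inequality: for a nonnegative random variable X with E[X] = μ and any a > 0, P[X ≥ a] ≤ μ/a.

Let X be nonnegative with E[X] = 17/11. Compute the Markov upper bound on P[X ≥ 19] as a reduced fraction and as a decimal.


μ = E[X] = 17/11, a = 19.
Markov: P[X ≥ 19] ≤ μ/a = (17/11)/19 = 17/209.
Numerically: ≈ 0.08134.
(Since a = 19 > μ = 1.54545, the bound 17/209 is < 1 and informative.)

P[X ≥ 19] ≤ 17/209 ≈ 0.08134.


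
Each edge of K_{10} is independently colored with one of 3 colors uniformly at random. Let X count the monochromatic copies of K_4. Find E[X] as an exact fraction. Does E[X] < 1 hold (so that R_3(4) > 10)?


E[X] = C(10, 4) · 3^{1 − 6} = 210 · 3^{−5} = 210/243.
As a reduced fraction: E[X] = 70/81 ≈ 0.864198.
Is E[X] < 1? YES.
Since E[X] < 1, there exists a 3-coloring of K_{10} with no monochromatic K_4; hence R_3(4) > 10.

E[X] = 70/81 ≈ 0.864198; E[X] < 1, so R_3(4) > 10.


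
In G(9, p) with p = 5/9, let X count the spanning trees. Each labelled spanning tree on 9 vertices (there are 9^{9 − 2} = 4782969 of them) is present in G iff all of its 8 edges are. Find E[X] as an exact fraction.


K_9 has 9^{9 − 2} = 4782969 labelled spanning trees.
For each such spanning tree H, let X_H = 1 if all 8 edges of H are present in G. Then P[X_H = 1] = p^{8} = (5/9)^{8} = 390625/43046721.
By linearity of expectation: E[X] = Σ_H E[X_H] = 4782969 · p^{8} = 4782969 · 390625/43046721 = 390625/9.
Numerically: E[X] ≈ 43402.8.

E[X] = 4782969 · (5/9)^{8} = 390625/9 ≈ 43402.8.


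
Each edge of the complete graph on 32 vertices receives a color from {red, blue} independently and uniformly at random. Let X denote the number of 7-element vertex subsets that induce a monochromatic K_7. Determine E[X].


Let X = Σ_S X_S over the C(32, 7) = 3365856 subsets S of size 7, where X_S = 1 if the K_7 on S is monochromatic.
For a fixed S, the K_7 on S has C(7, 2) = 21 edges. P[all 21 edges red] = (1/2)^21, and likewise for blue, so P[monochromatic] = 2·(1/2)^21 = 2^{1 − 21} = 1/1048576.
By linearity: E[X] = C(32, 7) · 2^{1 − 21} = 3365856 · 1/1048576 = 105183/32768.
Numerically: E[X] ≈ 3.209930.

E[X] = C(32,7)·2^(1−C(7,2)) = 105183/32768 ≈ 3.209930.


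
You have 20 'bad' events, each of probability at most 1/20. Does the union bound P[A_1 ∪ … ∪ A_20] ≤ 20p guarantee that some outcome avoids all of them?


Union bound: P[∪_{i=1}^{20} A_i] ≤ Σ_i P[A_i] ≤ 20·p = 20·(1/20) = 1.
Numerically: 1 ≈ 1.0000.
Is 1 < 1? NO.
Since the bound 1 is ≥ 1, the union bound is uninformative here; it does NOT by itself certify existence.

20·p = 1 ≈ 1.0000; existence NOT certified by the union bound.


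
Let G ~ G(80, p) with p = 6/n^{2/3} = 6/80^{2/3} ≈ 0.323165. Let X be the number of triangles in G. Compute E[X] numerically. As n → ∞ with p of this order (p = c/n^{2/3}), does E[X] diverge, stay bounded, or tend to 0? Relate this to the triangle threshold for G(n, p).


Number of potential triangles: C(80, 3) = 82160.
Each occurs with probability p³ ≈ (0.323165)³ ≈ 3.37500000e-02.
By linearity: E[X] = C(80, 3)·p³ ≈ 82160 · 3.37500000e-02 ≈ 2772.900000.
Since α = 2/3 < 1, p = c/n^{2/3} ≫ 1/n is above the triangle threshold p ~ 1/n. Asymptotically E[X] ~ (c³/6)·n^{3(1−α)} = (6³/6)·n^{1} → ∞; triangles are abundant w.h.p.

E[X] ≈ 2772.900000; in regime p = Θ(1/n^{2/3}) E[X] diverges (above the triangle threshold p ~ 1/n).


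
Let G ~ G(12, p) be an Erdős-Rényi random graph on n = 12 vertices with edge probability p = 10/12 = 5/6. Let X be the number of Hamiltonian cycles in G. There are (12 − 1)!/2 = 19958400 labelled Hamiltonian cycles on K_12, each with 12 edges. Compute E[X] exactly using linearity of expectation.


K_12 has (12 − 1)!/2 = 19958400 labelled Hamiltonian cycles.
For each such Hamiltonian cycle H, let X_H = 1 if all 12 edges of H are present in G. Then P[X_H = 1] = p^{12} = (5/6)^{12} = 244140625/2176782336.
Summing the indicators: E[X] = Σ_H E[X_H] = 19958400 · p^{12} = 19958400 · 244140625/2176782336 = 469970703125/209952.
Numerically: E[X] ≈ 2.2385e+06.

E[X] = 19958400 · (5/6)^{12} = 469970703125/209952 ≈ 2.2385e+06.


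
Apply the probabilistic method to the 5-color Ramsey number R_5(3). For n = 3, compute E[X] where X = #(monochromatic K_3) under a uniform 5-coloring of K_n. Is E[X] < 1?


E[X] = C(3, 3) · 5^{1 − 3} = 1 · 5^{−2} = 1/25.
As a reduced fraction: E[X] = 1/25 ≈ 0.040.
Is E[X] < 1? YES.
Since E[X] < 1, there exists a 5-coloring of K_{3} with no monochromatic K_3; hence R_5(3) > 3.

E[X] = 1/25 ≈ 0.040; E[X] < 1, so R_5(3) > 3.


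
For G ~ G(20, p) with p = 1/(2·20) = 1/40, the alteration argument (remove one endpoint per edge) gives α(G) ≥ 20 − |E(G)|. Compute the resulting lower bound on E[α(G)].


E[|E(G)|] = C(20, 2)·p = 190 · (1/40) = 19/4.
E[α(G)] ≥ n − E[|E(G)|] = 20 − 19/4 = 61/4.
Numerically: ≈ 15.25000.
(This is only a lower bound; the true E[α(G)] may be larger.)

E[α(G)] ≥ 61/4 ≈ 15.25000.


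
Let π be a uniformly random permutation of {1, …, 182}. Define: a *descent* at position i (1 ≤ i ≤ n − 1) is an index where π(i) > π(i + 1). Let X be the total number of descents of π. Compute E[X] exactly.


Write X = Σ X_I over i = 1, …, 181, with X_I the indicator of one descent.
There are 181 indicators.
For each fixed i, the pair (π(i), π(i+1)) is a uniformly random ordered pair of distinct values from {1, …, 182}; by symmetry P[π(i) > π(i+1)] = 1/2.
By linearity: E[X] = 181 · (1/2) = (182 − 1) · (1/2) = 181/2 ≈ 90.500.

E[X] = 181/2 = 90.500.


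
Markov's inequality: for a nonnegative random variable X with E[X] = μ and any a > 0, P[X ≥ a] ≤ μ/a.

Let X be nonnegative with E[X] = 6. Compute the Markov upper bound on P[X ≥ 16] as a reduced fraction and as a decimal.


μ = E[X] = 6, a = 16.
Markov: P[X ≥ 16] ≤ μ/a = (6)/16 = 3/8.
Numerically: ≈ 0.37500.
(Since a = 16 > μ = 6.00000, the bound 3/8 is < 1 and informative.)

P[X ≥ 16] ≤ 3/8 ≈ 0.37500.


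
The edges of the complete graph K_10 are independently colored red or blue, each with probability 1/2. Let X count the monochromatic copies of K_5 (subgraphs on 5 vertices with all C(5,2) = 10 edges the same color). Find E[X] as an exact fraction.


Let X = Σ_S X_S over the C(10, 5) = 252 subsets S of size 5, where X_S = 1 if the K_5 on S is monochromatic.
For a fixed S, the K_5 on S has C(5, 2) = 10 edges. P[all 10 edges red] = (1/2)^10, and likewise for blue, so P[monochromatic] = 2·(1/2)^10 = 2^{1 − 10} = 1/512.
By linearity: E[X] = C(10, 5) · 2^{1 − 10} = 252 · 1/512 = 63/128.
Numerically: E[X] ≈ 0.492.

E[X] = C(10,5)·2^(1−C(5,2)) = 63/128 ≈ 0.492.


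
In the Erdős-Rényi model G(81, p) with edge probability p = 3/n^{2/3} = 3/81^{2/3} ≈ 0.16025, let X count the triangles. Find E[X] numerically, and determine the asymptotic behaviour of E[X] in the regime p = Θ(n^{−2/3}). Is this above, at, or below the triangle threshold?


Number of potential triangles: C(81, 3) = 85320.
Each occurs with probability p³ ≈ (0.16025)³ ≈ 4.11522634e-03.
By linearity: E[X] = C(81, 3)·p³ ≈ 85320 · 4.11522634e-03 ≈ 351.111111.
Since α = 2/3 < 1, p = c/n^{2/3} ≫ 1/n is above the triangle threshold p ~ 1/n. Asymptotically E[X] ~ (c³/6)·n^{3(1−α)} = (3³/6)·n^{1} → ∞; triangles are abundant w.h.p.

E[X] ≈ 351.111111; in regime p = Θ(1/n^{2/3}) E[X] diverges (above the triangle threshold p ~ 1/n).


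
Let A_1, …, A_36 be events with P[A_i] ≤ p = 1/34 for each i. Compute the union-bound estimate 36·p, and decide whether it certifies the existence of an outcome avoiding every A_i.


Union bound: P[∪_{i=1}^{36} A_i] ≤ Σ_i P[A_i] ≤ 36·p = 36·(1/34) = 18/17.
Numerically: 18/17 ≈ 1.059.
Is 18/17 < 1? NO.
Since the bound 18/17 is ≥ 1, the union bound is uninformative here; it does NOT by itself certify existence.

36·p = 18/17 ≈ 1.059; existence NOT certified by the union bound.


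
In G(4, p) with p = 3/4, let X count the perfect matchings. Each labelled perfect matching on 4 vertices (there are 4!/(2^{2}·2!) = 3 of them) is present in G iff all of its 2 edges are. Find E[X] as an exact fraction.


K_4 has 4!/(2^{2}·2!) = 3 labelled perfect matchings.
For each such perfect matching H, let X_H = 1 if all 2 edges of H are present in G. Then P[X_H = 1] = p^{2} = (3/4)^{2} = 9/16.
Summing the indicators: E[X] = Σ_H E[X_H] = 3 · p^{2} = 3 · 9/16 = 27/16.
Numerically: E[X] ≈ 1.6875.

E[X] = 3 · (3/4)^{2} = 27/16 ≈ 1.6875.


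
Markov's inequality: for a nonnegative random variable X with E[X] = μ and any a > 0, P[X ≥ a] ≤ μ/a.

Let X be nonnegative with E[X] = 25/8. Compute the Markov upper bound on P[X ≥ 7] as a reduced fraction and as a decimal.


μ = E[X] = 25/8, a = 7.
Markov: P[X ≥ 7] ≤ μ/a = (25/8)/7 = 25/56.
Numerically: ≈ 0.446429.
(Since a = 7 > μ = 3.125000, the bound 25/56 is < 1 and informative.)

P[X ≥ 7] ≤ 25/56 ≈ 0.446429.


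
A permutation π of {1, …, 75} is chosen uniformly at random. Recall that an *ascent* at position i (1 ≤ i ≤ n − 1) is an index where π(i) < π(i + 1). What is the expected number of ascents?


Write X = Σ X_I over i = 1, …, 74, with X_I the indicator of one ascent.
There are 74 indicators.
For each fixed i, the pair (π(i), π(i+1)) is a uniformly random ordered pair of distinct values from {1, …, 75}; by symmetry P[π(i) < π(i+1)] = 1/2.
By linearity: E[X] = 74 · (1/2) = (75 − 1) · (1/2) = 37 ≈ 37.0000.

E[X] = 37 = 37.0000.


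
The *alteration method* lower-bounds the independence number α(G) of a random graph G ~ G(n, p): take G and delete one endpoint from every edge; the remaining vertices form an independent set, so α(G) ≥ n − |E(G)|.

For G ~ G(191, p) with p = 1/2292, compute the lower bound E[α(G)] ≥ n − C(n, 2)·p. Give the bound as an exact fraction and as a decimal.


E[|E(G)|] = C(191, 2)·p = 18145 · (1/2292) = 95/12.
E[α(G)] ≥ n − E[|E(G)|] = 191 − 95/12 = 2197/12.
Numerically: ≈ 183.0833.
(This is only a lower bound; the true E[α(G)] may be larger.)

E[α(G)] ≥ 2197/12 ≈ 183.0833.


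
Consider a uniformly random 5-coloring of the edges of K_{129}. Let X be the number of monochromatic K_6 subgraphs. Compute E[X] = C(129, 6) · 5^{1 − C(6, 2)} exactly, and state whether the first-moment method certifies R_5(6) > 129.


E[X] = C(129, 6) · 5^{1 − 15} = 5688177600 · 5^{−14} = 5688177600/6103515625.
As a reduced fraction: E[X] = 227527104/244140625 ≈ 0.9319510.
Is E[X] < 1? YES.
Since E[X] < 1, there exists a 5-coloring of K_{129} with no monochromatic K_6; hence R_5(6) > 129.

E[X] = 227527104/244140625 ≈ 0.9319510; E[X] < 1, so R_5(6) > 129.


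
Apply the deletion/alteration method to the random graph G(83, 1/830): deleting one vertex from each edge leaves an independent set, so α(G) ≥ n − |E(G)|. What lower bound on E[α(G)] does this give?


E[|E(G)|] = C(83, 2)·p = 3403 · (1/830) = 41/10.
E[α(G)] ≥ n − E[|E(G)|] = 83 − 41/10 = 789/10.
Numerically: ≈ 78.900000.
(This is only a lower bound; the true E[α(G)] may be larger.)

E[α(G)] ≥ 789/10 ≈ 78.900000.


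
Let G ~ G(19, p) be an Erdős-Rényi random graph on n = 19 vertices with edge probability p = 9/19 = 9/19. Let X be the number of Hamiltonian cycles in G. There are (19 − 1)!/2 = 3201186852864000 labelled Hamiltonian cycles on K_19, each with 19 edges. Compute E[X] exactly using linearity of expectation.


K_19 has (19 − 1)!/2 = 3201186852864000 labelled Hamiltonian cycles.
For each such Hamiltonian cycle H, let X_H = 1 if all 19 edges of H are present in G. Then P[X_H = 1] = p^{19} = (9/19)^{19} = 1350851717672992089/1978419655660313589123979.
Summing the indicators: E[X] = Σ_H E[X_H] = 3201186852864000 · p^{19} = 3201186852864000 · 1350851717672992089/1978419655660313589123979 = 4324328758783534194876278992896000/1978419655660313589123979.
Numerically: E[X] ≈ 2.19e+09.

E[X] = 3201186852864000 · (9/19)^{19} = 4324328758783534194876278992896000/1978419655660313589123979 ≈ 2.19e+09.


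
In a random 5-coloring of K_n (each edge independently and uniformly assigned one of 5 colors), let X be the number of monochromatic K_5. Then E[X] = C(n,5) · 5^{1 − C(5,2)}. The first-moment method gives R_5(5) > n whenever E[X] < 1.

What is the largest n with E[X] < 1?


We need C(n, 5) · 5^{1 − 10} < 1, i.e. C(n, 5) < 5^{10 − 1} = 1953125.
Check values of n near the boundary:
  n = 48: C(48, 5) = 1712304; 1712304 < 1953125? YES
  n = 49: C(49, 5) = 1906884; 1906884 < 1953125? YES
  n = 50: C(50, 5) = 2118760; 2118760 < 1953125? NO
The largest n with C(n, 5) < 1953125 is n = 49 (where E[X] = 1906884/1953125 ≈ 0.9763246). Hence R_5(5) > 49, i.e. R_5(5) ≥ 50.

Largest n = 49; hence R_5(5) > 49.


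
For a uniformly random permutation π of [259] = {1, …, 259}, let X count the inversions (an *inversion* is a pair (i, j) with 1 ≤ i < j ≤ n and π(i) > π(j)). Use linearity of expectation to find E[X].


Write X = Σ X_I over the C(259, 2) = 33411 pairs i < j, with X_I the indicator of one inversion.
There are 33411 indicators.
For each fixed pair i < j, the values π(i) and π(j) are two distinct elements of {1, …, 259} in uniformly random order; by symmetry P[π(i) > π(j)] = 1/2.
By linearity: E[X] = 33411 · (1/2) = C(259, 2) · (1/2) = 33411/2 = 33411/2 ≈ 16705.50000.

E[X] = 33411/2 = 16705.50000.


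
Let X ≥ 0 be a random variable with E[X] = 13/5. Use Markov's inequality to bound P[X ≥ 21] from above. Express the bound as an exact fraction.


μ = E[X] = 13/5, a = 21.
Markov: P[X ≥ 21] ≤ μ/a = (13/5)/21 = 13/105.
Numerically: ≈ 0.1238.
(Since a = 21 > μ = 2.6000, the bound 13/105 is < 1 and informative.)

P[X ≥ 21] ≤ 13/105 ≈ 0.1238.


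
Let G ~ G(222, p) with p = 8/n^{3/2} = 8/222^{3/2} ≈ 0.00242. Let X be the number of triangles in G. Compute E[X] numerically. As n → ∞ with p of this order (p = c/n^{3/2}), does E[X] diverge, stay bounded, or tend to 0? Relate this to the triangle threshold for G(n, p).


Number of potential triangles: C(222, 3) = 1798940.
Each occurs with probability p³ ≈ (0.00242)³ ≈ 1.41476e-08.
By linearity: E[X] = C(222, 3)·p³ ≈ 1798940 · 1.41476e-08 ≈ 0.025.
Since α = 3/2 > 1, p = c/n^{3/2} = o(1/n) is below the triangle threshold p ~ 1/n. Asymptotically E[X] ~ (c³/6)·n^{3(1−α)} = (8³/6)·n^{-1.5} → 0, so by Markov's inequality G has no triangles w.h.p.

E[X] ≈ 0.025; in regime p = Θ(1/n^{3/2}) E[X] tends to 0 (below the triangle threshold p ~ 1/n).


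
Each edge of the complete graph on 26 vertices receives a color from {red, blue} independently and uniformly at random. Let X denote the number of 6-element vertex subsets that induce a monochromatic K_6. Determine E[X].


Let X = Σ_S X_S over the C(26, 6) = 230230 subsets S of size 6, where X_S = 1 if the K_6 on S is monochromatic.
For a fixed S, the K_6 on S has C(6, 2) = 15 edges. P[all 15 edges red] = (1/2)^15, and likewise for blue, so P[monochromatic] = 2·(1/2)^15 = 2^{1 − 15} = 1/16384.
By linearity: E[X] = C(26, 6) · 2^{1 − 15} = 230230 · 1/16384 = 115115/8192.
Numerically: E[X] ≈ 14.0521.

E[X] = C(26,6)·2^(1−C(6,2)) = 115115/8192 ≈ 14.0521.


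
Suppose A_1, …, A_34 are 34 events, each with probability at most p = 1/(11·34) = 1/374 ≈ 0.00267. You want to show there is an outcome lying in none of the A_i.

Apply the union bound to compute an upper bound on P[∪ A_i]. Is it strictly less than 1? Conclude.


Union bound: P[∪_{i=1}^{34} A_i] ≤ Σ_i P[A_i] ≤ 34·p = 34·(1/374) = 1/11.
Numerically: 1/11 ≈ 0.09091.
Is 1/11 < 1? YES.
Since P[∪ A_i] ≤ 1/11 < 1, the complement has P[∩ A_i^c] ≥ 1 − 1/11 = 10/11 > 0, so some outcome avoids every A_i.

34·p = 1/11 ≈ 0.09091; existence CERTIFIED by the union bound.


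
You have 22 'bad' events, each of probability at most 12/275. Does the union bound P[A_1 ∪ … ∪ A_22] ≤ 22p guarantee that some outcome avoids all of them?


Union bound: P[∪_{i=1}^{22} A_i] ≤ Σ_i P[A_i] ≤ 22·p = 22·(12/275) = 24/25.
Numerically: 24/25 ≈ 0.96000.
Is 24/25 < 1? YES.
Since P[∪ A_i] ≤ 24/25 < 1, the complement has P[∩ A_i^c] ≥ 1 − 24/25 = 1/25 > 0, so some outcome avoids every A_i.

22·p = 24/25 ≈ 0.96000; existence CERTIFIED by the union bound.


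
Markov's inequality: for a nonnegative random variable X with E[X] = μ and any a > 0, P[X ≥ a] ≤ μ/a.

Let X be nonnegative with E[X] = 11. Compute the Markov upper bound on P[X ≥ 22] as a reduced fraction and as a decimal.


μ = E[X] = 11, a = 22.
Markov: P[X ≥ 22] ≤ μ/a = (11)/22 = 1/2.
Numerically: ≈ 0.500000.
(Since a = 22 > μ = 11.000000, the bound 1/2 is < 1 and informative.)

P[X ≥ 22] ≤ 1/2 ≈ 0.500000.


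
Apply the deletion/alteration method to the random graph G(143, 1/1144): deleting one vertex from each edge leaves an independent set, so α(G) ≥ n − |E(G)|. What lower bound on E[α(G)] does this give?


E[|E(G)|] = C(143, 2)·p = 10153 · (1/1144) = 71/8.
E[α(G)] ≥ n − E[|E(G)|] = 143 − 71/8 = 1073/8.
Numerically: ≈ 134.125000.
(This is only a lower bound; the true E[α(G)] may be larger.)

E[α(G)] ≥ 1073/8 ≈ 134.125000.


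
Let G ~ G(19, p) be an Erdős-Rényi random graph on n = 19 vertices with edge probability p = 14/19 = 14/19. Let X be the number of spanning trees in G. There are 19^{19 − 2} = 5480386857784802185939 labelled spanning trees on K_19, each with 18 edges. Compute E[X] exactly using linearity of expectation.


K_19 has 19^{19 − 2} = 5480386857784802185939 labelled spanning trees.
For each such spanning tree H, let X_H = 1 if all 18 edges of H are present in G. Then P[X_H = 1] = p^{18} = (14/19)^{18} = 426878854210636742656/104127350297911241532841.
Summing the indicators: E[X] = Σ_H E[X_H] = 5480386857784802185939 · p^{18} = 5480386857784802185939 · 426878854210636742656/104127350297911241532841 = 426878854210636742656/19.
Numerically: E[X] ≈ 2.25e+19.

E[X] = 5480386857784802185939 · (14/19)^{18} = 426878854210636742656/19 ≈ 2.25e+19.


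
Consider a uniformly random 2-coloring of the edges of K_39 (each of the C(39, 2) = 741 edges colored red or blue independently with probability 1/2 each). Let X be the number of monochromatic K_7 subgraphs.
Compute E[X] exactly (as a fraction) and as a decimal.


Let X = Σ_S X_S over the C(39, 7) = 15380937 subsets S of size 7, where X_S = 1 if the K_7 on S is monochromatic.
For a fixed S, the K_7 on S has C(7, 2) = 21 edges. P[all 21 edges red] = (1/2)^21, and likewise for blue, so P[monochromatic] = 2·(1/2)^21 = 2^{1 − 21} = 1/1048576.
By linearity: E[X] = C(39, 7) · 2^{1 − 21} = 15380937 · 1/1048576 = 15380937/1048576.
Numerically: E[X] ≈ 14.6684.

E[X] = C(39,7)·2^(1−C(7,2)) = 15380937/1048576 ≈ 14.6684.


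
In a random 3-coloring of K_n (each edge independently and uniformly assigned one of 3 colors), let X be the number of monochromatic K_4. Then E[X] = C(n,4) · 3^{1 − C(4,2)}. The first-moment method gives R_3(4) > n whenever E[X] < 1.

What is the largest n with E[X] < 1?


We need C(n, 4) · 3^{1 − 6} < 1, i.e. C(n, 4) < 3^{6 − 1} = 243.
Check values of n near the boundary:
  n = 8: C(8, 4) = 70; 70 < 243? YES
  n = 9: C(9, 4) = 126; 126 < 243? YES
  n = 10: C(10, 4) = 210; 210 < 243? YES
  n = 11: C(11, 4) = 330; 330 < 243? NO
  n = 12: C(12, 4) = 495; 495 < 243? NO
  n = 13: C(13, 4) = 715; 715 < 243? NO
The largest n with C(n, 4) < 243 is n = 10 (where E[X] = 70/81 ≈ 0.8641975). Hence R_3(4) > 10, i.e. R_3(4) ≥ 11.

Largest n = 10; hence R_3(4) > 10.


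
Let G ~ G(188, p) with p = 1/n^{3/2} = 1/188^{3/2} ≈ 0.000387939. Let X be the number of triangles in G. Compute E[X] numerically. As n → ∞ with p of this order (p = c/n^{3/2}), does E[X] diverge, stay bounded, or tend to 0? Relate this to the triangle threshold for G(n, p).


Number of potential triangles: C(188, 3) = 1089836.
Each occurs with probability p³ ≈ (0.000387939)³ ≈ 5.83834397e-11.
By linearity: E[X] = C(188, 3)·p³ ≈ 1089836 · 5.83834397e-11 ≈ 0.000064.
Since α = 3/2 > 1, p = c/n^{3/2} = o(1/n) is below the triangle threshold p ~ 1/n. Asymptotically E[X] ~ (c³/6)·n^{3(1−α)} = (1³/6)·n^{-1.5} → 0, so by Markov's inequality G has no triangles w.h.p.

E[X] ≈ 0.000064; in regime p = Θ(1/n^{3/2}) E[X] tends to 0 (below the triangle threshold p ~ 1/n).


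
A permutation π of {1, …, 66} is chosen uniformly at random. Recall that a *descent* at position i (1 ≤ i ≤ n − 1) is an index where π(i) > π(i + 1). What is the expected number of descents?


Write X = Σ X_I over i = 1, …, 65, with X_I the indicator of one descent.
There are 65 indicators.
For each fixed i, the pair (π(i), π(i+1)) is a uniformly random ordered pair of distinct values from {1, …, 66}; by symmetry P[π(i) > π(i+1)] = 1/2.
By linearity: E[X] = 65 · (1/2) = (66 − 1) · (1/2) = 65/2 ≈ 32.50000.

E[X] = 65/2 = 32.50000.


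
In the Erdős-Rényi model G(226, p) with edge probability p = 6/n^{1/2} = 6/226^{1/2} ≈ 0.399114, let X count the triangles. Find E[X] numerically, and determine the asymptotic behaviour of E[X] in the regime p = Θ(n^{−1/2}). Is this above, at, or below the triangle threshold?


Number of potential triangles: C(226, 3) = 1898400.
Each occurs with probability p³ ≈ (0.399114)³ ≈ 6.35756915e-02.
By linearity: E[X] = C(226, 3)·p³ ≈ 1898400 · 6.35756915e-02 ≈ 120692.092694.
Since α = 1/2 < 1, p = c/n^{1/2} ≫ 1/n is above the triangle threshold p ~ 1/n. Asymptotically E[X] ~ (c³/6)·n^{3(1−α)} = (6³/6)·n^{1.5} → ∞; triangles are abundant w.h.p.

E[X] ≈ 120692.092694; in regime p = Θ(1/n^{1/2}) E[X] diverges (above the triangle threshold p ~ 1/n).


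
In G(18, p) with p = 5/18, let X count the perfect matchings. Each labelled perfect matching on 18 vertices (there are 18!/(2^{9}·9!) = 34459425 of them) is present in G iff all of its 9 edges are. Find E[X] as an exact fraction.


K_18 has 18!/(2^{9}·9!) = 34459425 labelled perfect matchings.
For each such perfect matching H, let X_H = 1 if all 9 edges of H are present in G. Then P[X_H = 1] = p^{9} = (5/18)^{9} = 1953125/198359290368.
Summing the indicators: E[X] = Σ_H E[X_H] = 34459425 · p^{9} = 34459425 · 1953125/198359290368 = 830908203125/2448880128.
Numerically: E[X] ≈ 339.3.

E[X] = 34459425 · (5/18)^{9} = 830908203125/2448880128 ≈ 339.3.


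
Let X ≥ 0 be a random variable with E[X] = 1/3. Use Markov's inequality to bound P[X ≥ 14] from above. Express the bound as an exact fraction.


μ = E[X] = 1/3, a = 14.
Markov: P[X ≥ 14] ≤ μ/a = (1/3)/14 = 1/42.
Numerically: ≈ 0.0238.
(Since a = 14 > μ = 0.3333, the bound 1/42 is < 1 and informative.)

P[X ≥ 14] ≤ 1/42 ≈ 0.0238.


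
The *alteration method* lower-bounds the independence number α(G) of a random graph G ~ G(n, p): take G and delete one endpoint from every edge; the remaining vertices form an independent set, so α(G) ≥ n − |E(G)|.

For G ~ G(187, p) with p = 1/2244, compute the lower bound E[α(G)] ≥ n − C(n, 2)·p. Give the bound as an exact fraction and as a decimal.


E[|E(G)|] = C(187, 2)·p = 17391 · (1/2244) = 31/4.
E[α(G)] ≥ n − E[|E(G)|] = 187 − 31/4 = 717/4.
Numerically: ≈ 179.25000.
(This is only a lower bound; the true E[α(G)] may be larger.)

E[α(G)] ≥ 717/4 ≈ 179.25000.


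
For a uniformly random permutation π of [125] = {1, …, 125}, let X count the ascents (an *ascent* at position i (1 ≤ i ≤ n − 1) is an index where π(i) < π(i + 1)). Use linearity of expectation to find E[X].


Write X = Σ X_I over i = 1, …, 124, with X_I the indicator of one ascent.
There are 124 indicators.
For each fixed i, the pair (π(i), π(i+1)) is a uniformly random ordered pair of distinct values from {1, …, 125}; by symmetry P[π(i) < π(i+1)] = 1/2.
By linearity: E[X] = 124 · (1/2) = (125 − 1) · (1/2) = 62 ≈ 62.000000.

E[X] = 62 = 62.000000.
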